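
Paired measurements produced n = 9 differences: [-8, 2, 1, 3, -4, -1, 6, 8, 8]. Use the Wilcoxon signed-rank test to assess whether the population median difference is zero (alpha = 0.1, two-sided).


Step 1: Drop any zero differences (none here) and take |d_i|.
|d| = [8, 2, 1, 3, 4, 1, 6, 8, 8]
Step 2: Midrank |d_i| (ties get averaged ranks).
ranks: |8|->8, |2|->3, |1|->1.5, |3|->4, |4|->5, |1|->1.5, |6|->6, |8|->8, |8|->8
Step 3: Attach original signs; sum ranks with positive sign and with negative sign.
W+ = 3 + 1.5 + 4 + 6 + 8 + 8 = 30.5
W- = 8 + 5 + 1.5 = 14.5
(Check: W+ + W- = 45 should equal n(n+1)/2 = 45.)
Step 4: Test statistic W = min(W+, W-) = 14.5.
Step 5: Ties in |d|, so use the tie-corrected normal approximation.
        E[W] = n(n+1)/4 = 9*10/4 = 22.5.
        Tie groups: |d|=1 (t=2), |d|=8 (t=3); sum(t^3 - t) = 30.
        Var[W] = n(n+1)(2n+1)/24 - sum(t^3-t)/48 = 1710/24 - 30/48 = 70.625.
        z = (W - E[W]) / sqrt(Var[W]) = (14.5 - 22.5) / 8.4039 = -0.9519.
        Two-sided p = 2*Phi(z) = 0.341126.
Step 6: alpha = 0.1. fail to reject H0.

W+ = 30.5, W- = 14.5, W = min = 14.5, p = 0.341126, fail to reject H0.


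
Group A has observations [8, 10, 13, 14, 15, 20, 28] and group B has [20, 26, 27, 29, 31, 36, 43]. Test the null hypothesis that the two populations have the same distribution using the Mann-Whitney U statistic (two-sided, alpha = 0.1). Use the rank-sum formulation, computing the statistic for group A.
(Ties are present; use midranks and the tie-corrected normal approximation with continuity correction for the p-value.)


Step 1: Combine and sort all 14 observations; assign midranks.
sorted (value, group): (8,X), (10,X), (13,X), (14,X), (15,X), (20,X), (20,Y), (26,Y), (27,Y), (28,X), (29,Y), (31,Y), (36,Y), (43,Y)
ranks: 8->1, 10->2, 13->3, 14->4, 15->5, 20->6.5, 20->6.5, 26->8, 27->9, 28->10, 29->11, 31->12, 36->13, 43->14
Step 2: Rank sum for X: R1 = 1 + 2 + 3 + 4 + 5 + 6.5 + 10 = 31.5.
Step 3: U_X = R1 - n1(n1+1)/2 = 31.5 - 7*8/2 = 31.5 - 28 = 3.5.
       U_Y = n1*n2 - U_X = 49 - 3.5 = 45.5.
Step 4: Ties are present, so use the tie-corrected normal approximation (with continuity correction) for the p-value.
Step 5: p-value = 0.008734; compare to alpha = 0.1. reject H0.

U_X = 3.5, p = 0.008734, reject H0 at alpha = 0.1.


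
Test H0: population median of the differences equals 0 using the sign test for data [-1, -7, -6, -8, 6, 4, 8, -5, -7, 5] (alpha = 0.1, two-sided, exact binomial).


Step 1: Discard zero differences. Original n = 10; n_eff = number of nonzero differences = 10.
Nonzero differences (with sign): -1, -7, -6, -8, +6, +4, +8, -5, -7, +5
Step 2: Count signs: positive = 4, negative = 6.
Step 3: Under H0: P(positive) = 0.5, so the number of positives S ~ Bin(10, 0.5).
Step 4: Two-sided exact p-value = sum of Bin(10,0.5) probabilities at or below the observed probability = 0.753906.
Step 5: alpha = 0.1. fail to reject H0.

n_eff = 10, pos = 4, neg = 6, p = 0.753906, fail to reject H0.


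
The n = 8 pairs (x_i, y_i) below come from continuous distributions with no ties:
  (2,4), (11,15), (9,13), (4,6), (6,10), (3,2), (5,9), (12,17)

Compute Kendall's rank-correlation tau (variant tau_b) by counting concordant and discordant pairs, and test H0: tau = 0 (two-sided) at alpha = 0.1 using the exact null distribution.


Step 1: Enumerate the 28 unordered pairs (i,j) with i<j and classify each by sign(x_j-x_i) * sign(y_j-y_i).
  (1,2):dx=+9,dy=+11->C; (1,3):dx=+7,dy=+9->C; (1,4):dx=+2,dy=+2->C; (1,5):dx=+4,dy=+6->C
  (1,6):dx=+1,dy=-2->D; (1,7):dx=+3,dy=+5->C; (1,8):dx=+10,dy=+13->C; (2,3):dx=-2,dy=-2->C
  (2,4):dx=-7,dy=-9->C; (2,5):dx=-5,dy=-5->C; (2,6):dx=-8,dy=-13->C; (2,7):dx=-6,dy=-6->C
  (2,8):dx=+1,dy=+2->C; (3,4):dx=-5,dy=-7->C; (3,5):dx=-3,dy=-3->C; (3,6):dx=-6,dy=-11->C
  (3,7):dx=-4,dy=-4->C; (3,8):dx=+3,dy=+4->C; (4,5):dx=+2,dy=+4->C; (4,6):dx=-1,dy=-4->C
  (4,7):dx=+1,dy=+3->C; (4,8):dx=+8,dy=+11->C; (5,6):dx=-3,dy=-8->C; (5,7):dx=-1,dy=-1->C
  (5,8):dx=+6,dy=+7->C; (6,7):dx=+2,dy=+7->C; (6,8):dx=+9,dy=+15->C; (7,8):dx=+7,dy=+8->C
Step 2: C = 27, D = 1, total pairs = 28.
Step 3: tau = (C - D)/(n(n-1)/2) = (27 - 1)/28 = 0.928571.
Step 4: Exact two-sided p-value (enumerate n! = 40320 permutations of y under H0): p = 0.000397.
Step 5: alpha = 0.1. reject H0.

tau_b = 0.9286 (C=27, D=1), p = 0.000397, reject H0.


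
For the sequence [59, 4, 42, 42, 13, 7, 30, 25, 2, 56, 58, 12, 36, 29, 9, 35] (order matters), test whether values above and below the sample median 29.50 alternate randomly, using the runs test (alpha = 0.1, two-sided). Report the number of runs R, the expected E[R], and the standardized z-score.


Step 1: Compute median = 29.50; label A = above, B = below.
Labels in order: ABAABBABBAABABBA  (n_A = 8, n_B = 8)
Step 2: Count runs R = 11.
Step 3: Under H0 (random ordering), E[R] = 2*n_A*n_B/(n_A+n_B) + 1 = 2*8*8/16 + 1 = 9.0000.
        Var[R] = 2*n_A*n_B*(2*n_A*n_B - n_A - n_B) / ((n_A+n_B)^2 * (n_A+n_B-1)) = 14336/3840 = 3.7333.
        SD[R] = 1.9322.
Step 4: Continuity-corrected z = (R - 0.5 - E[R]) / SD[R] = (11 - 0.5 - 9.0000) / 1.9322 = 0.7763.
Step 5: Two-sided p-value via normal approximation = 2*(1 - Phi(|z|)) = 0.437558.
Step 6: alpha = 0.1. fail to reject H0.

R = 11, z = 0.7763, p = 0.437558, fail to reject H0.


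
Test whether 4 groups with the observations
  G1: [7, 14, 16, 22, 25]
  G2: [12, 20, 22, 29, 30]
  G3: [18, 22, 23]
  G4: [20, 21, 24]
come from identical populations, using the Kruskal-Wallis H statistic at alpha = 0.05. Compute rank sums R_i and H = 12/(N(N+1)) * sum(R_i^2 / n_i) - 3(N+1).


Step 1: Combine all N = 16 observations and assign midranks.
sorted (value, group, rank): (7,G1,1), (12,G2,2), (14,G1,3), (16,G1,4), (18,G3,5), (20,G2,6.5), (20,G4,6.5), (21,G4,8), (22,G1,10), (22,G2,10), (22,G3,10), (23,G3,12), (24,G4,13), (25,G1,14), (29,G2,15), (30,G2,16)
Step 2: Sum ranks within each group.
R_1 = 32 (n_1 = 5)
R_2 = 49.5 (n_2 = 5)
R_3 = 27 (n_3 = 3)
R_4 = 27.5 (n_4 = 3)
Step 3: H = 12/(N(N+1)) * sum(R_i^2/n_i) - 3(N+1)
     = 12/(16*17) * (32^2/5 + 49.5^2/5 + 27^2/3 + 27.5^2/3) - 3*17
     = 0.044118 * 1189.93 - 51
     = 1.497059.
Step 4: Ties present; correction factor C = 1 - 30/(16^3 - 16) = 0.992647. Corrected H = 1.497059 / 0.992647 = 1.508148.
Step 5: Under H0, H ~ chi^2(3); p-value = 0.680391.
Step 6: alpha = 0.05. fail to reject H0.

H = 1.5081, df = 3, p = 0.680391, fail to reject H0.


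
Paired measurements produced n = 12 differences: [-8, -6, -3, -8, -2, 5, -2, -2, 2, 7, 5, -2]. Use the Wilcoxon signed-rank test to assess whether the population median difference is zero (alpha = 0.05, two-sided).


Step 1: Drop any zero differences (none here) and take |d_i|.
|d| = [8, 6, 3, 8, 2, 5, 2, 2, 2, 7, 5, 2]
Step 2: Midrank |d_i| (ties get averaged ranks).
ranks: |8|->11.5, |6|->9, |3|->6, |8|->11.5, |2|->3, |5|->7.5, |2|->3, |2|->3, |2|->3, |7|->10, |5|->7.5, |2|->3
Step 3: Attach original signs; sum ranks with positive sign and with negative sign.
W+ = 7.5 + 3 + 10 + 7.5 = 28
W- = 11.5 + 9 + 6 + 11.5 + 3 + 3 + 3 + 3 = 50
(Check: W+ + W- = 78 should equal n(n+1)/2 = 78.)
Step 4: Test statistic W = min(W+, W-) = 28.
Step 5: Ties in |d|, so use the tie-corrected normal approximation.
        E[W] = n(n+1)/4 = 12*13/4 = 39.
        Tie groups: |d|=2 (t=5), |d|=5 (t=2), |d|=8 (t=2); sum(t^3 - t) = 132.
        Var[W] = n(n+1)(2n+1)/24 - sum(t^3-t)/48 = 3900/24 - 132/48 = 159.75.
        z = (W - E[W]) / sqrt(Var[W]) = (28 - 39) / 12.6392 = -0.8703.
        Two-sided p = 2*Phi(z) = 0.384133.
Step 6: alpha = 0.05. fail to reject H0.

W+ = 28, W- = 50, W = min = 28, p = 0.384133, fail to reject H0.


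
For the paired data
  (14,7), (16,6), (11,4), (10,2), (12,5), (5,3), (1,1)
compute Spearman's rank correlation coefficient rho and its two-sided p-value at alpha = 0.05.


Step 1: Rank x and y separately (midranks; no ties here).
rank(x): 14->6, 16->7, 11->4, 10->3, 12->5, 5->2, 1->1
rank(y): 7->7, 6->6, 4->4, 2->2, 5->5, 3->3, 1->1
Step 2: d_i = R_x(i) - R_y(i); compute d_i^2.
  (6-7)^2=1, (7-6)^2=1, (4-4)^2=0, (3-2)^2=1, (5-5)^2=0, (2-3)^2=1, (1-1)^2=0
sum(d^2) = 4.
Step 3: rho = 1 - 6*4 / (7*(7^2 - 1)) = 1 - 24/336 = 0.928571.
Step 4: Under H0, t = rho * sqrt((n-2)/(1-rho^2)) = 5.5943 ~ t(5).
Step 5: Two-sided p-value from the t-distribution with 5 df = 0.002519.
Step 6: alpha = 0.05. reject H0.

rho = 0.9286, p = 0.002519, reject H0 at alpha = 0.05.


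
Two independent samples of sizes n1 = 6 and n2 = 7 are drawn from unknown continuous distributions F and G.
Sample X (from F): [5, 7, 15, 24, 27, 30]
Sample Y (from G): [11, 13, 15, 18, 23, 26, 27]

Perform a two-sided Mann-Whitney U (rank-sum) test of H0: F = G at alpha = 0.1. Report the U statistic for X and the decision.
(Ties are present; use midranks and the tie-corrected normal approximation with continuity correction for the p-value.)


Step 1: Combine and sort all 13 observations; assign midranks.
sorted (value, group): (5,X), (7,X), (11,Y), (13,Y), (15,X), (15,Y), (18,Y), (23,Y), (24,X), (26,Y), (27,X), (27,Y), (30,X)
ranks: 5->1, 7->2, 11->3, 13->4, 15->5.5, 15->5.5, 18->7, 23->8, 24->9, 26->10, 27->11.5, 27->11.5, 30->13
Step 2: Rank sum for X: R1 = 1 + 2 + 5.5 + 9 + 11.5 + 13 = 42.
Step 3: U_X = R1 - n1(n1+1)/2 = 42 - 6*7/2 = 42 - 21 = 21.
       U_Y = n1*n2 - U_X = 42 - 21 = 21.
Step 4: Ties are present, so use the tie-corrected normal approximation (with continuity correction) for the p-value.
Step 5: p-value = 1.000000; compare to alpha = 0.1. fail to reject H0.

U_X = 21, p = 1.000000, fail to reject H0 at alpha = 0.1.


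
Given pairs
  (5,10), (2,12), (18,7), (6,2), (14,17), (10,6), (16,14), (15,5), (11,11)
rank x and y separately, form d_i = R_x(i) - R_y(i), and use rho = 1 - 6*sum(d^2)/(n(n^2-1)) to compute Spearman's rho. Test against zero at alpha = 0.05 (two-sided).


Step 1: Rank x and y separately (midranks; no ties here).
rank(x): 5->2, 2->1, 18->9, 6->3, 14->6, 10->4, 16->8, 15->7, 11->5
rank(y): 10->5, 12->7, 7->4, 2->1, 17->9, 6->3, 14->8, 5->2, 11->6
Step 2: d_i = R_x(i) - R_y(i); compute d_i^2.
  (2-5)^2=9, (1-7)^2=36, (9-4)^2=25, (3-1)^2=4, (6-9)^2=9, (4-3)^2=1, (8-8)^2=0, (7-2)^2=25, (5-6)^2=1
sum(d^2) = 110.
Step 3: rho = 1 - 6*110 / (9*(9^2 - 1)) = 1 - 660/720 = 0.083333.
Step 4: Under H0, t = rho * sqrt((n-2)/(1-rho^2)) = 0.2212 ~ t(7).
Step 5: Two-sided p-value from the t-distribution with 7 df = 0.831214.
Step 6: alpha = 0.05. fail to reject H0.

rho = 0.0833, p = 0.831214, fail to reject H0 at alpha = 0.05.


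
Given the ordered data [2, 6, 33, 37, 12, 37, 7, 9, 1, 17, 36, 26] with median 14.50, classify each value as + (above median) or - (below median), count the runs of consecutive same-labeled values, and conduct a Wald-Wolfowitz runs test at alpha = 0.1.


Step 1: Compute median = 14.50; label A = above, B = below.
Labels in order: BBAABABBBAAA  (n_A = 6, n_B = 6)
Step 2: Count runs R = 6.
Step 3: Under H0 (random ordering), E[R] = 2*n_A*n_B/(n_A+n_B) + 1 = 2*6*6/12 + 1 = 7.0000.
        Var[R] = 2*n_A*n_B*(2*n_A*n_B - n_A - n_B) / ((n_A+n_B)^2 * (n_A+n_B-1)) = 4320/1584 = 2.7273.
        SD[R] = 1.6514.
Step 4: Continuity-corrected z = (R + 0.5 - E[R]) / SD[R] = (6 + 0.5 - 7.0000) / 1.6514 = -0.3028.
Step 5: Two-sided p-value via normal approximation = 2*(1 - Phi(|z|)) = 0.762069.
Step 6: alpha = 0.1. fail to reject H0.

R = 6, z = -0.3028, p = 0.762069, fail to reject H0.


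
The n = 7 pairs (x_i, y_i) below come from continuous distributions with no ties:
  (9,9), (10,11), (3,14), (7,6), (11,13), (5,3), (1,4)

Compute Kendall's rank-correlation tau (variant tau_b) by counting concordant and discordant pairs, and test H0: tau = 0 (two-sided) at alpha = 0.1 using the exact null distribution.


Step 1: Enumerate the 21 unordered pairs (i,j) with i<j and classify each by sign(x_j-x_i) * sign(y_j-y_i).
  (1,2):dx=+1,dy=+2->C; (1,3):dx=-6,dy=+5->D; (1,4):dx=-2,dy=-3->C; (1,5):dx=+2,dy=+4->C
  (1,6):dx=-4,dy=-6->C; (1,7):dx=-8,dy=-5->C; (2,3):dx=-7,dy=+3->D; (2,4):dx=-3,dy=-5->C
  (2,5):dx=+1,dy=+2->C; (2,6):dx=-5,dy=-8->C; (2,7):dx=-9,dy=-7->C; (3,4):dx=+4,dy=-8->D
  (3,5):dx=+8,dy=-1->D; (3,6):dx=+2,dy=-11->D; (3,7):dx=-2,dy=-10->C; (4,5):dx=+4,dy=+7->C
  (4,6):dx=-2,dy=-3->C; (4,7):dx=-6,dy=-2->C; (5,6):dx=-6,dy=-10->C; (5,7):dx=-10,dy=-9->C
  (6,7):dx=-4,dy=+1->D
Step 2: C = 15, D = 6, total pairs = 21.
Step 3: tau = (C - D)/(n(n-1)/2) = (15 - 6)/21 = 0.428571.
Step 4: Exact two-sided p-value (enumerate n! = 5040 permutations of y under H0): p = 0.238889.
Step 5: alpha = 0.1. fail to reject H0.

tau_b = 0.4286 (C=15, D=6), p = 0.238889, fail to reject H0.


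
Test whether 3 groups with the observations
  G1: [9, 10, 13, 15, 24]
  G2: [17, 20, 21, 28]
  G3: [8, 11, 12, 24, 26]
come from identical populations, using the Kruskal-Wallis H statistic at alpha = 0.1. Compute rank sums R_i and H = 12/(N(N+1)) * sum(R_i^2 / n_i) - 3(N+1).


Step 1: Combine all N = 14 observations and assign midranks.
sorted (value, group, rank): (8,G3,1), (9,G1,2), (10,G1,3), (11,G3,4), (12,G3,5), (13,G1,6), (15,G1,7), (17,G2,8), (20,G2,9), (21,G2,10), (24,G1,11.5), (24,G3,11.5), (26,G3,13), (28,G2,14)
Step 2: Sum ranks within each group.
R_1 = 29.5 (n_1 = 5)
R_2 = 41 (n_2 = 4)
R_3 = 34.5 (n_3 = 5)
Step 3: H = 12/(N(N+1)) * sum(R_i^2/n_i) - 3(N+1)
     = 12/(14*15) * (29.5^2/5 + 41^2/4 + 34.5^2/5) - 3*15
     = 0.057143 * 832.35 - 45
     = 2.562857.
Step 4: Ties present; correction factor C = 1 - 6/(14^3 - 14) = 0.997802. Corrected H = 2.562857 / 0.997802 = 2.568502.
Step 5: Under H0, H ~ chi^2(2); p-value = 0.276858.
Step 6: alpha = 0.1. fail to reject H0.

H = 2.5685, df = 2, p = 0.276858, fail to reject H0.


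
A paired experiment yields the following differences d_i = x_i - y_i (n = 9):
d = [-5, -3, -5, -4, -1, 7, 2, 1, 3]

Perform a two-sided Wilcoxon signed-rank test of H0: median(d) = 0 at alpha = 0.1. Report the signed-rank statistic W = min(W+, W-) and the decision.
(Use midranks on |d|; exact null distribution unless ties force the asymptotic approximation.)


Step 1: Drop any zero differences (none here) and take |d_i|.
|d| = [5, 3, 5, 4, 1, 7, 2, 1, 3]
Step 2: Midrank |d_i| (ties get averaged ranks).
ranks: |5|->7.5, |3|->4.5, |5|->7.5, |4|->6, |1|->1.5, |7|->9, |2|->3, |1|->1.5, |3|->4.5
Step 3: Attach original signs; sum ranks with positive sign and with negative sign.
W+ = 9 + 3 + 1.5 + 4.5 = 18
W- = 7.5 + 4.5 + 7.5 + 6 + 1.5 = 27
(Check: W+ + W- = 45 should equal n(n+1)/2 = 45.)
Step 4: Test statistic W = min(W+, W-) = 18.
Step 5: Ties in |d|, so use the tie-corrected normal approximation.
        E[W] = n(n+1)/4 = 9*10/4 = 22.5.
        Tie groups: |d|=1 (t=2), |d|=3 (t=2), |d|=5 (t=2); sum(t^3 - t) = 18.
        Var[W] = n(n+1)(2n+1)/24 - sum(t^3-t)/48 = 1710/24 - 18/48 = 70.875.
        z = (W - E[W]) / sqrt(Var[W]) = (18 - 22.5) / 8.4187 = -0.5345.
        Two-sided p = 2*Phi(z) = 0.592980.
Step 6: alpha = 0.1. fail to reject H0.

W+ = 18, W- = 27, W = min = 18, p = 0.592980, fail to reject H0.


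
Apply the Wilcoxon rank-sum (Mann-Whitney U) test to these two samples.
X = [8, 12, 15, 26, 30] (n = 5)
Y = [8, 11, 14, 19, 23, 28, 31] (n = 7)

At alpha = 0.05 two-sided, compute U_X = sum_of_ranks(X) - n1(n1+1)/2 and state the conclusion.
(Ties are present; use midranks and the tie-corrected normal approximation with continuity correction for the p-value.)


Step 1: Combine and sort all 12 observations; assign midranks.
sorted (value, group): (8,X), (8,Y), (11,Y), (12,X), (14,Y), (15,X), (19,Y), (23,Y), (26,X), (28,Y), (30,X), (31,Y)
ranks: 8->1.5, 8->1.5, 11->3, 12->4, 14->5, 15->6, 19->7, 23->8, 26->9, 28->10, 30->11, 31->12
Step 2: Rank sum for X: R1 = 1.5 + 4 + 6 + 9 + 11 = 31.5.
Step 3: U_X = R1 - n1(n1+1)/2 = 31.5 - 5*6/2 = 31.5 - 15 = 16.5.
       U_Y = n1*n2 - U_X = 35 - 16.5 = 18.5.
Step 4: Ties are present, so use the tie-corrected normal approximation (with continuity correction) for the p-value.
Step 5: p-value = 0.935170; compare to alpha = 0.05. fail to reject H0.

U_X = 16.5, p = 0.935170, fail to reject H0 at alpha = 0.05.


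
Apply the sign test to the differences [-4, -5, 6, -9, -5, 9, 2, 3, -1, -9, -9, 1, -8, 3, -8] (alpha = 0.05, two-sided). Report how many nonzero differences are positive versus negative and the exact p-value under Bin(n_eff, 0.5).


Step 1: Discard zero differences. Original n = 15; n_eff = number of nonzero differences = 15.
Nonzero differences (with sign): -4, -5, +6, -9, -5, +9, +2, +3, -1, -9, -9, +1, -8, +3, -8
Step 2: Count signs: positive = 6, negative = 9.
Step 3: Under H0: P(positive) = 0.5, so the number of positives S ~ Bin(15, 0.5).
Step 4: Two-sided exact p-value = sum of Bin(15,0.5) probabilities at or below the observed probability = 0.607239.
Step 5: alpha = 0.05. fail to reject H0.

n_eff = 15, pos = 6, neg = 9, p = 0.607239, fail to reject H0.


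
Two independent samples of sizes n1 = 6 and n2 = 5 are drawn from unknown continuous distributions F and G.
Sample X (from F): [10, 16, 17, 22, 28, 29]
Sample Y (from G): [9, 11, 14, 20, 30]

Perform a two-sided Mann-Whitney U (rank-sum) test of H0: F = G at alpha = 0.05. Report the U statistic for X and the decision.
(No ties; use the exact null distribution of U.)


Step 1: Combine and sort all 11 observations; assign midranks.
sorted (value, group): (9,Y), (10,X), (11,Y), (14,Y), (16,X), (17,X), (20,Y), (22,X), (28,X), (29,X), (30,Y)
ranks: 9->1, 10->2, 11->3, 14->4, 16->5, 17->6, 20->7, 22->8, 28->9, 29->10, 30->11
Step 2: Rank sum for X: R1 = 2 + 5 + 6 + 8 + 9 + 10 = 40.
Step 3: U_X = R1 - n1(n1+1)/2 = 40 - 6*7/2 = 40 - 21 = 19.
       U_Y = n1*n2 - U_X = 30 - 19 = 11.
Step 4: No ties, so the exact null distribution of U (based on enumerating the C(11,6) = 462 equally likely rank assignments) gives the two-sided p-value.
Step 5: p-value = 0.536797; compare to alpha = 0.05. fail to reject H0.

U_X = 19, p = 0.536797, fail to reject H0 at alpha = 0.05.


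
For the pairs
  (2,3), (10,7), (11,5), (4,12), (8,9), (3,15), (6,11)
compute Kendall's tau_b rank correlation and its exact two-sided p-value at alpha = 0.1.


Step 1: Enumerate the 21 unordered pairs (i,j) with i<j and classify each by sign(x_j-x_i) * sign(y_j-y_i).
  (1,2):dx=+8,dy=+4->C; (1,3):dx=+9,dy=+2->C; (1,4):dx=+2,dy=+9->C; (1,5):dx=+6,dy=+6->C
  (1,6):dx=+1,dy=+12->C; (1,7):dx=+4,dy=+8->C; (2,3):dx=+1,dy=-2->D; (2,4):dx=-6,dy=+5->D
  (2,5):dx=-2,dy=+2->D; (2,6):dx=-7,dy=+8->D; (2,7):dx=-4,dy=+4->D; (3,4):dx=-7,dy=+7->D
  (3,5):dx=-3,dy=+4->D; (3,6):dx=-8,dy=+10->D; (3,7):dx=-5,dy=+6->D; (4,5):dx=+4,dy=-3->D
  (4,6):dx=-1,dy=+3->D; (4,7):dx=+2,dy=-1->D; (5,6):dx=-5,dy=+6->D; (5,7):dx=-2,dy=+2->D
  (6,7):dx=+3,dy=-4->D
Step 2: C = 6, D = 15, total pairs = 21.
Step 3: tau = (C - D)/(n(n-1)/2) = (6 - 15)/21 = -0.428571.
Step 4: Exact two-sided p-value (enumerate n! = 5040 permutations of y under H0): p = 0.238889.
Step 5: alpha = 0.1. fail to reject H0.

tau_b = -0.4286 (C=6, D=15), p = 0.238889, fail to reject H0.


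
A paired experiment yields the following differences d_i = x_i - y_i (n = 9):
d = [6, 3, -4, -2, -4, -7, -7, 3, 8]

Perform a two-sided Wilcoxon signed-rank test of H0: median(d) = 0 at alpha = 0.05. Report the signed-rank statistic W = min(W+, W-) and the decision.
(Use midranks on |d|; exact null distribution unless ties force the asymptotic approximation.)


Step 1: Drop any zero differences (none here) and take |d_i|.
|d| = [6, 3, 4, 2, 4, 7, 7, 3, 8]
Step 2: Midrank |d_i| (ties get averaged ranks).
ranks: |6|->6, |3|->2.5, |4|->4.5, |2|->1, |4|->4.5, |7|->7.5, |7|->7.5, |3|->2.5, |8|->9
Step 3: Attach original signs; sum ranks with positive sign and with negative sign.
W+ = 6 + 2.5 + 2.5 + 9 = 20
W- = 4.5 + 1 + 4.5 + 7.5 + 7.5 = 25
(Check: W+ + W- = 45 should equal n(n+1)/2 = 45.)
Step 4: Test statistic W = min(W+, W-) = 20.
Step 5: Ties in |d|, so use the tie-corrected normal approximation.
        E[W] = n(n+1)/4 = 9*10/4 = 22.5.
        Tie groups: |d|=3 (t=2), |d|=4 (t=2), |d|=7 (t=2); sum(t^3 - t) = 18.
        Var[W] = n(n+1)(2n+1)/24 - sum(t^3-t)/48 = 1710/24 - 18/48 = 70.875.
        z = (W - E[W]) / sqrt(Var[W]) = (20 - 22.5) / 8.4187 = -0.2970.
        Two-sided p = 2*Phi(z) = 0.766499.
Step 6: alpha = 0.05. fail to reject H0.

W+ = 20, W- = 25, W = min = 20, p = 0.766499, fail to reject H0.


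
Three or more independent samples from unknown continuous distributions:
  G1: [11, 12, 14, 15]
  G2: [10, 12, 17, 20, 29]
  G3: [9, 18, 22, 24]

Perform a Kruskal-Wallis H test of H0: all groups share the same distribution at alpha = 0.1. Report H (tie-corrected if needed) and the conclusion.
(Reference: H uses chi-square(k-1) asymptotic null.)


Step 1: Combine all N = 13 observations and assign midranks.
sorted (value, group, rank): (9,G3,1), (10,G2,2), (11,G1,3), (12,G1,4.5), (12,G2,4.5), (14,G1,6), (15,G1,7), (17,G2,8), (18,G3,9), (20,G2,10), (22,G3,11), (24,G3,12), (29,G2,13)
Step 2: Sum ranks within each group.
R_1 = 20.5 (n_1 = 4)
R_2 = 37.5 (n_2 = 5)
R_3 = 33 (n_3 = 4)
Step 3: H = 12/(N(N+1)) * sum(R_i^2/n_i) - 3(N+1)
     = 12/(13*14) * (20.5^2/4 + 37.5^2/5 + 33^2/4) - 3*14
     = 0.065934 * 658.562 - 42
     = 1.421703.
Step 4: Ties present; correction factor C = 1 - 6/(13^3 - 13) = 0.997253. Corrected H = 1.421703 / 0.997253 = 1.425620.
Step 5: Under H0, H ~ chi^2(2); p-value = 0.490265.
Step 6: alpha = 0.1. fail to reject H0.

H = 1.4256, df = 2, p = 0.490265, fail to reject H0.


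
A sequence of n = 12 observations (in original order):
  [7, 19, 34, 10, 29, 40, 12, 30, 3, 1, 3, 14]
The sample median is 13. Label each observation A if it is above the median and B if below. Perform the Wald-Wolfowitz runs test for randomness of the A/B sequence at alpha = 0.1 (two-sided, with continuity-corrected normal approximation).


Step 1: Compute median = 13; label A = above, B = below.
Labels in order: BAABAABABBBA  (n_A = 6, n_B = 6)
Step 2: Count runs R = 8.
Step 3: Under H0 (random ordering), E[R] = 2*n_A*n_B/(n_A+n_B) + 1 = 2*6*6/12 + 1 = 7.0000.
        Var[R] = 2*n_A*n_B*(2*n_A*n_B - n_A - n_B) / ((n_A+n_B)^2 * (n_A+n_B-1)) = 4320/1584 = 2.7273.
        SD[R] = 1.6514.
Step 4: Continuity-corrected z = (R - 0.5 - E[R]) / SD[R] = (8 - 0.5 - 7.0000) / 1.6514 = 0.3028.
Step 5: Two-sided p-value via normal approximation = 2*(1 - Phi(|z|)) = 0.762069.
Step 6: alpha = 0.1. fail to reject H0.

R = 8, z = 0.3028, p = 0.762069, fail to reject H0.


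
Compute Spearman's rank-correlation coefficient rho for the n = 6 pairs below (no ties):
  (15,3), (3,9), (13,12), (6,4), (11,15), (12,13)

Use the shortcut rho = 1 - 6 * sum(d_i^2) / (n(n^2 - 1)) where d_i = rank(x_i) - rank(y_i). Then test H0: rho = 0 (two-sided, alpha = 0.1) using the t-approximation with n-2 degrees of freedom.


Step 1: Rank x and y separately (midranks; no ties here).
rank(x): 15->6, 3->1, 13->5, 6->2, 11->3, 12->4
rank(y): 3->1, 9->3, 12->4, 4->2, 15->6, 13->5
Step 2: d_i = R_x(i) - R_y(i); compute d_i^2.
  (6-1)^2=25, (1-3)^2=4, (5-4)^2=1, (2-2)^2=0, (3-6)^2=9, (4-5)^2=1
sum(d^2) = 40.
Step 3: rho = 1 - 6*40 / (6*(6^2 - 1)) = 1 - 240/210 = -0.142857.
Step 4: Under H0, t = rho * sqrt((n-2)/(1-rho^2)) = -0.2887 ~ t(4).
Step 5: Two-sided p-value from the t-distribution with 4 df = 0.787172.
Step 6: alpha = 0.1. fail to reject H0.

rho = -0.1429, p = 0.787172, fail to reject H0 at alpha = 0.1.


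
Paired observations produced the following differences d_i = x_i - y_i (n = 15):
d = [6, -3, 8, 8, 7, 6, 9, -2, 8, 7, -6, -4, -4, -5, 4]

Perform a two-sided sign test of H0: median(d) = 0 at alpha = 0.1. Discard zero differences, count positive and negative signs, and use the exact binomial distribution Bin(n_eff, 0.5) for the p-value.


Step 1: Discard zero differences. Original n = 15; n_eff = number of nonzero differences = 15.
Nonzero differences (with sign): +6, -3, +8, +8, +7, +6, +9, -2, +8, +7, -6, -4, -4, -5, +4
Step 2: Count signs: positive = 9, negative = 6.
Step 3: Under H0: P(positive) = 0.5, so the number of positives S ~ Bin(15, 0.5).
Step 4: Two-sided exact p-value = sum of Bin(15,0.5) probabilities at or below the observed probability = 0.607239.
Step 5: alpha = 0.1. fail to reject H0.

n_eff = 15, pos = 9, neg = 6, p = 0.607239, fail to reject H0.


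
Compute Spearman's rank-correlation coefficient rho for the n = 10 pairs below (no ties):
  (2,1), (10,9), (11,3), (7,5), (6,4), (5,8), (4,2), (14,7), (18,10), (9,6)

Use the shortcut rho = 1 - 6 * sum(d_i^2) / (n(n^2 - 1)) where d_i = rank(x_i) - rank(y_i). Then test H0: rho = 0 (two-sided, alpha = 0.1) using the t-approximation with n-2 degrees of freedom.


Step 1: Rank x and y separately (midranks; no ties here).
rank(x): 2->1, 10->7, 11->8, 7->5, 6->4, 5->3, 4->2, 14->9, 18->10, 9->6
rank(y): 1->1, 9->9, 3->3, 5->5, 4->4, 8->8, 2->2, 7->7, 10->10, 6->6
Step 2: d_i = R_x(i) - R_y(i); compute d_i^2.
  (1-1)^2=0, (7-9)^2=4, (8-3)^2=25, (5-5)^2=0, (4-4)^2=0, (3-8)^2=25, (2-2)^2=0, (9-7)^2=4, (10-10)^2=0, (6-6)^2=0
sum(d^2) = 58.
Step 3: rho = 1 - 6*58 / (10*(10^2 - 1)) = 1 - 348/990 = 0.648485.
Step 4: Under H0, t = rho * sqrt((n-2)/(1-rho^2)) = 2.4095 ~ t(8).
Step 5: Two-sided p-value from the t-distribution with 8 df = 0.042540.
Step 6: alpha = 0.1. reject H0.

rho = 0.6485, p = 0.042540, reject H0 at alpha = 0.1.


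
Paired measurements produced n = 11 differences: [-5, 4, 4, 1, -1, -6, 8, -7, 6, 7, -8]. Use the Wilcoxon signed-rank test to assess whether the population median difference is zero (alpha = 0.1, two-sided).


Step 1: Drop any zero differences (none here) and take |d_i|.
|d| = [5, 4, 4, 1, 1, 6, 8, 7, 6, 7, 8]
Step 2: Midrank |d_i| (ties get averaged ranks).
ranks: |5|->5, |4|->3.5, |4|->3.5, |1|->1.5, |1|->1.5, |6|->6.5, |8|->10.5, |7|->8.5, |6|->6.5, |7|->8.5, |8|->10.5
Step 3: Attach original signs; sum ranks with positive sign and with negative sign.
W+ = 3.5 + 3.5 + 1.5 + 10.5 + 6.5 + 8.5 = 34
W- = 5 + 1.5 + 6.5 + 8.5 + 10.5 = 32
(Check: W+ + W- = 66 should equal n(n+1)/2 = 66.)
Step 4: Test statistic W = min(W+, W-) = 32.
Step 5: Ties in |d|, so use the tie-corrected normal approximation.
        E[W] = n(n+1)/4 = 11*12/4 = 33.
        Tie groups: |d|=1 (t=2), |d|=4 (t=2), |d|=6 (t=2), |d|=7 (t=2), |d|=8 (t=2); sum(t^3 - t) = 30.
        Var[W] = n(n+1)(2n+1)/24 - sum(t^3-t)/48 = 3036/24 - 30/48 = 125.875.
        z = (W - E[W]) / sqrt(Var[W]) = (32 - 33) / 11.2194 = -0.0891.
        Two-sided p = 2*Phi(z) = 0.928978.
Step 6: alpha = 0.1. fail to reject H0.

W+ = 34, W- = 32, W = min = 32, p = 0.928978, fail to reject H0.


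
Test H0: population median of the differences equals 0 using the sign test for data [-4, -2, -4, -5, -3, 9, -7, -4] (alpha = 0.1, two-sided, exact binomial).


Step 1: Discard zero differences. Original n = 8; n_eff = number of nonzero differences = 8.
Nonzero differences (with sign): -4, -2, -4, -5, -3, +9, -7, -4
Step 2: Count signs: positive = 1, negative = 7.
Step 3: Under H0: P(positive) = 0.5, so the number of positives S ~ Bin(8, 0.5).
Step 4: Two-sided exact p-value = sum of Bin(8,0.5) probabilities at or below the observed probability = 0.070312.
Step 5: alpha = 0.1. reject H0.

n_eff = 8, pos = 1, neg = 7, p = 0.070312, reject H0.


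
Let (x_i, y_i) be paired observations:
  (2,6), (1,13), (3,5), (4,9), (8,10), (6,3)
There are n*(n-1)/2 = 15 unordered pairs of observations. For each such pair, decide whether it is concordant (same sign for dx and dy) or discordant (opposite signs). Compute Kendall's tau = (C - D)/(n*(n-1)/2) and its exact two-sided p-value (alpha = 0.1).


Step 1: Enumerate the 15 unordered pairs (i,j) with i<j and classify each by sign(x_j-x_i) * sign(y_j-y_i).
  (1,2):dx=-1,dy=+7->D; (1,3):dx=+1,dy=-1->D; (1,4):dx=+2,dy=+3->C; (1,5):dx=+6,dy=+4->C
  (1,6):dx=+4,dy=-3->D; (2,3):dx=+2,dy=-8->D; (2,4):dx=+3,dy=-4->D; (2,5):dx=+7,dy=-3->D
  (2,6):dx=+5,dy=-10->D; (3,4):dx=+1,dy=+4->C; (3,5):dx=+5,dy=+5->C; (3,6):dx=+3,dy=-2->D
  (4,5):dx=+4,dy=+1->C; (4,6):dx=+2,dy=-6->D; (5,6):dx=-2,dy=-7->C
Step 2: C = 6, D = 9, total pairs = 15.
Step 3: tau = (C - D)/(n(n-1)/2) = (6 - 9)/15 = -0.200000.
Step 4: Exact two-sided p-value (enumerate n! = 720 permutations of y under H0): p = 0.719444.
Step 5: alpha = 0.1. fail to reject H0.

tau_b = -0.2000 (C=6, D=9), p = 0.719444, fail to reject H0.


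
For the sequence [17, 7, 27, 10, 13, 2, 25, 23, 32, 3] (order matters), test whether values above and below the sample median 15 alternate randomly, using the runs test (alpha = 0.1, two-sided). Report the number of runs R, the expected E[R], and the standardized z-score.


Step 1: Compute median = 15; label A = above, B = below.
Labels in order: ABABBBAAAB  (n_A = 5, n_B = 5)
Step 2: Count runs R = 6.
Step 3: Under H0 (random ordering), E[R] = 2*n_A*n_B/(n_A+n_B) + 1 = 2*5*5/10 + 1 = 6.0000.
        Var[R] = 2*n_A*n_B*(2*n_A*n_B - n_A - n_B) / ((n_A+n_B)^2 * (n_A+n_B-1)) = 2000/900 = 2.2222.
        SD[R] = 1.4907.
Step 4: R = E[R], so z = 0 with no continuity correction.
Step 5: Two-sided p-value via normal approximation = 2*(1 - Phi(|z|)) = 1.000000.
Step 6: alpha = 0.1. fail to reject H0.

R = 6, z = 0.0000, p = 1.000000, fail to reject H0.


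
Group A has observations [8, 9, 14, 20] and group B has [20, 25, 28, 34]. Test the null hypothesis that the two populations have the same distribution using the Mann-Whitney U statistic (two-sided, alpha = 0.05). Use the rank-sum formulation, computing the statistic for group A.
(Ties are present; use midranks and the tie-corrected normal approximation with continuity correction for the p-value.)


Step 1: Combine and sort all 8 observations; assign midranks.
sorted (value, group): (8,X), (9,X), (14,X), (20,X), (20,Y), (25,Y), (28,Y), (34,Y)
ranks: 8->1, 9->2, 14->3, 20->4.5, 20->4.5, 25->6, 28->7, 34->8
Step 2: Rank sum for X: R1 = 1 + 2 + 3 + 4.5 = 10.5.
Step 3: U_X = R1 - n1(n1+1)/2 = 10.5 - 4*5/2 = 10.5 - 10 = 0.5.
       U_Y = n1*n2 - U_X = 16 - 0.5 = 15.5.
Step 4: Ties are present, so use the tie-corrected normal approximation (with continuity correction) for the p-value.
Step 5: p-value = 0.042066; compare to alpha = 0.05. reject H0.

U_X = 0.5, p = 0.042066, reject H0 at alpha = 0.05.


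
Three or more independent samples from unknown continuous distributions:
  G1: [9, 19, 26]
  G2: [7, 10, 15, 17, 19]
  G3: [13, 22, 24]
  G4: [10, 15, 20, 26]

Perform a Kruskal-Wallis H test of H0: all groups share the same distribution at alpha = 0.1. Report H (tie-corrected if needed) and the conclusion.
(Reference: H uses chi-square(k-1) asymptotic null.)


Step 1: Combine all N = 15 observations and assign midranks.
sorted (value, group, rank): (7,G2,1), (9,G1,2), (10,G2,3.5), (10,G4,3.5), (13,G3,5), (15,G2,6.5), (15,G4,6.5), (17,G2,8), (19,G1,9.5), (19,G2,9.5), (20,G4,11), (22,G3,12), (24,G3,13), (26,G1,14.5), (26,G4,14.5)
Step 2: Sum ranks within each group.
R_1 = 26 (n_1 = 3)
R_2 = 28.5 (n_2 = 5)
R_3 = 30 (n_3 = 3)
R_4 = 35.5 (n_4 = 4)
Step 3: H = 12/(N(N+1)) * sum(R_i^2/n_i) - 3(N+1)
     = 12/(15*16) * (26^2/3 + 28.5^2/5 + 30^2/3 + 35.5^2/4) - 3*16
     = 0.050000 * 1002.85 - 48
     = 2.142292.
Step 4: Ties present; correction factor C = 1 - 24/(15^3 - 15) = 0.992857. Corrected H = 2.142292 / 0.992857 = 2.157704.
Step 5: Under H0, H ~ chi^2(3); p-value = 0.540327.
Step 6: alpha = 0.1. fail to reject H0.

H = 2.1577, df = 3, p = 0.540327, fail to reject H0.


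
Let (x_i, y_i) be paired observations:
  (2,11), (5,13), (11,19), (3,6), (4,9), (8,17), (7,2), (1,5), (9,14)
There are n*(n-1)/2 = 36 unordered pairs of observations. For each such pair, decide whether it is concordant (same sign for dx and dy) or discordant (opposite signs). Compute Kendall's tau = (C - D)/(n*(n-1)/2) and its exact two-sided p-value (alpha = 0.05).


Step 1: Enumerate the 36 unordered pairs (i,j) with i<j and classify each by sign(x_j-x_i) * sign(y_j-y_i).
  (1,2):dx=+3,dy=+2->C; (1,3):dx=+9,dy=+8->C; (1,4):dx=+1,dy=-5->D; (1,5):dx=+2,dy=-2->D
  (1,6):dx=+6,dy=+6->C; (1,7):dx=+5,dy=-9->D; (1,8):dx=-1,dy=-6->C; (1,9):dx=+7,dy=+3->C
  (2,3):dx=+6,dy=+6->C; (2,4):dx=-2,dy=-7->C; (2,5):dx=-1,dy=-4->C; (2,6):dx=+3,dy=+4->C
  (2,7):dx=+2,dy=-11->D; (2,8):dx=-4,dy=-8->C; (2,9):dx=+4,dy=+1->C; (3,4):dx=-8,dy=-13->C
  (3,5):dx=-7,dy=-10->C; (3,6):dx=-3,dy=-2->C; (3,7):dx=-4,dy=-17->C; (3,8):dx=-10,dy=-14->C
  (3,9):dx=-2,dy=-5->C; (4,5):dx=+1,dy=+3->C; (4,6):dx=+5,dy=+11->C; (4,7):dx=+4,dy=-4->D
  (4,8):dx=-2,dy=-1->C; (4,9):dx=+6,dy=+8->C; (5,6):dx=+4,dy=+8->C; (5,7):dx=+3,dy=-7->D
  (5,8):dx=-3,dy=-4->C; (5,9):dx=+5,dy=+5->C; (6,7):dx=-1,dy=-15->C; (6,8):dx=-7,dy=-12->C
  (6,9):dx=+1,dy=-3->D; (7,8):dx=-6,dy=+3->D; (7,9):dx=+2,dy=+12->C; (8,9):dx=+8,dy=+9->C
Step 2: C = 28, D = 8, total pairs = 36.
Step 3: tau = (C - D)/(n(n-1)/2) = (28 - 8)/36 = 0.555556.
Step 4: Exact two-sided p-value (enumerate n! = 362880 permutations of y under H0): p = 0.044615.
Step 5: alpha = 0.05. reject H0.

tau_b = 0.5556 (C=28, D=8), p = 0.044615, reject H0.


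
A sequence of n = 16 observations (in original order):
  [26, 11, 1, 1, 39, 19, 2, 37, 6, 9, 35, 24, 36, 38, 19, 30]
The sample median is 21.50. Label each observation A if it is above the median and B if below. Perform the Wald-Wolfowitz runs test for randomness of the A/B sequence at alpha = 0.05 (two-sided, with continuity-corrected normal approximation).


Step 1: Compute median = 21.50; label A = above, B = below.
Labels in order: ABBBABBABBAAAABA  (n_A = 8, n_B = 8)
Step 2: Count runs R = 9.
Step 3: Under H0 (random ordering), E[R] = 2*n_A*n_B/(n_A+n_B) + 1 = 2*8*8/16 + 1 = 9.0000.
        Var[R] = 2*n_A*n_B*(2*n_A*n_B - n_A - n_B) / ((n_A+n_B)^2 * (n_A+n_B-1)) = 14336/3840 = 3.7333.
        SD[R] = 1.9322.
Step 4: R = E[R], so z = 0 with no continuity correction.
Step 5: Two-sided p-value via normal approximation = 2*(1 - Phi(|z|)) = 1.000000.
Step 6: alpha = 0.05. fail to reject H0.

R = 9, z = 0.0000, p = 1.000000, fail to reject H0.


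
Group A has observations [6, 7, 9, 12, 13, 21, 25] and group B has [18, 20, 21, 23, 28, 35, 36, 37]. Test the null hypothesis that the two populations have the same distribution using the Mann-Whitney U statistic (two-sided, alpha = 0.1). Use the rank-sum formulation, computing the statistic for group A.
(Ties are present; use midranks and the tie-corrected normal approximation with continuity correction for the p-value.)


Step 1: Combine and sort all 15 observations; assign midranks.
sorted (value, group): (6,X), (7,X), (9,X), (12,X), (13,X), (18,Y), (20,Y), (21,X), (21,Y), (23,Y), (25,X), (28,Y), (35,Y), (36,Y), (37,Y)
ranks: 6->1, 7->2, 9->3, 12->4, 13->5, 18->6, 20->7, 21->8.5, 21->8.5, 23->10, 25->11, 28->12, 35->13, 36->14, 37->15
Step 2: Rank sum for X: R1 = 1 + 2 + 3 + 4 + 5 + 8.5 + 11 = 34.5.
Step 3: U_X = R1 - n1(n1+1)/2 = 34.5 - 7*8/2 = 34.5 - 28 = 6.5.
       U_Y = n1*n2 - U_X = 56 - 6.5 = 49.5.
Step 4: Ties are present, so use the tie-corrected normal approximation (with continuity correction) for the p-value.
Step 5: p-value = 0.014997; compare to alpha = 0.1. reject H0.

U_X = 6.5, p = 0.014997, reject H0 at alpha = 0.1.


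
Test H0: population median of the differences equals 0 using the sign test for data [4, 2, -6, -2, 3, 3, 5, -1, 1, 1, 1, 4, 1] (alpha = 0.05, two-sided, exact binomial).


Step 1: Discard zero differences. Original n = 13; n_eff = number of nonzero differences = 13.
Nonzero differences (with sign): +4, +2, -6, -2, +3, +3, +5, -1, +1, +1, +1, +4, +1
Step 2: Count signs: positive = 10, negative = 3.
Step 3: Under H0: P(positive) = 0.5, so the number of positives S ~ Bin(13, 0.5).
Step 4: Two-sided exact p-value = sum of Bin(13,0.5) probabilities at or below the observed probability = 0.092285.
Step 5: alpha = 0.05. fail to reject H0.

n_eff = 13, pos = 10, neg = 3, p = 0.092285, fail to reject H0.


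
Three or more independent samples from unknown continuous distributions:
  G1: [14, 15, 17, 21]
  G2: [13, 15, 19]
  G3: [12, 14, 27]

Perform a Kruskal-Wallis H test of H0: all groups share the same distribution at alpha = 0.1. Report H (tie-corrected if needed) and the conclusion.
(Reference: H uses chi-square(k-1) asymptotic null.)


Step 1: Combine all N = 10 observations and assign midranks.
sorted (value, group, rank): (12,G3,1), (13,G2,2), (14,G1,3.5), (14,G3,3.5), (15,G1,5.5), (15,G2,5.5), (17,G1,7), (19,G2,8), (21,G1,9), (27,G3,10)
Step 2: Sum ranks within each group.
R_1 = 25 (n_1 = 4)
R_2 = 15.5 (n_2 = 3)
R_3 = 14.5 (n_3 = 3)
Step 3: H = 12/(N(N+1)) * sum(R_i^2/n_i) - 3(N+1)
     = 12/(10*11) * (25^2/4 + 15.5^2/3 + 14.5^2/3) - 3*11
     = 0.109091 * 306.417 - 33
     = 0.427273.
Step 4: Ties present; correction factor C = 1 - 12/(10^3 - 10) = 0.987879. Corrected H = 0.427273 / 0.987879 = 0.432515.
Step 5: Under H0, H ~ chi^2(2); p-value = 0.805528.
Step 6: alpha = 0.1. fail to reject H0.

H = 0.4325, df = 2, p = 0.805528, fail to reject H0.


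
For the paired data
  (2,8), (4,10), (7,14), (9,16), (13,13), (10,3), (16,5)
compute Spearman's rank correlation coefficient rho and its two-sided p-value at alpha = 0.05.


Step 1: Rank x and y separately (midranks; no ties here).
rank(x): 2->1, 4->2, 7->3, 9->4, 13->6, 10->5, 16->7
rank(y): 8->3, 10->4, 14->6, 16->7, 13->5, 3->1, 5->2
Step 2: d_i = R_x(i) - R_y(i); compute d_i^2.
  (1-3)^2=4, (2-4)^2=4, (3-6)^2=9, (4-7)^2=9, (6-5)^2=1, (5-1)^2=16, (7-2)^2=25
sum(d^2) = 68.
Step 3: rho = 1 - 6*68 / (7*(7^2 - 1)) = 1 - 408/336 = -0.214286.
Step 4: Under H0, t = rho * sqrt((n-2)/(1-rho^2)) = -0.4906 ~ t(5).
Step 5: Two-sided p-value from the t-distribution with 5 df = 0.644512.
Step 6: alpha = 0.05. fail to reject H0.

rho = -0.2143, p = 0.644512, fail to reject H0 at alpha = 0.05.


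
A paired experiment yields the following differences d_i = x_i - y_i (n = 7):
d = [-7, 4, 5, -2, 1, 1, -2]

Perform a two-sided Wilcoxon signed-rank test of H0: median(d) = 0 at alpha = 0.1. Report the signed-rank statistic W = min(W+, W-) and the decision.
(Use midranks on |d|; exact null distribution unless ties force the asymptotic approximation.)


Step 1: Drop any zero differences (none here) and take |d_i|.
|d| = [7, 4, 5, 2, 1, 1, 2]
Step 2: Midrank |d_i| (ties get averaged ranks).
ranks: |7|->7, |4|->5, |5|->6, |2|->3.5, |1|->1.5, |1|->1.5, |2|->3.5
Step 3: Attach original signs; sum ranks with positive sign and with negative sign.
W+ = 5 + 6 + 1.5 + 1.5 = 14
W- = 7 + 3.5 + 3.5 = 14
(Check: W+ + W- = 28 should equal n(n+1)/2 = 28.)
Step 4: Test statistic W = min(W+, W-) = 14.
Step 5: Ties in |d|, so use the tie-corrected normal approximation.
        E[W] = n(n+1)/4 = 7*8/4 = 14.
        Tie groups: |d|=1 (t=2), |d|=2 (t=2); sum(t^3 - t) = 12.
        Var[W] = n(n+1)(2n+1)/24 - sum(t^3-t)/48 = 840/24 - 12/48 = 34.75.
        z = (W - E[W]) / sqrt(Var[W]) = (14 - 14) / 5.8949 = 0.0000.
        Two-sided p = 2*Phi(z) = 1.000000.
Step 6: alpha = 0.1. fail to reject H0.

W+ = 14, W- = 14, W = min = 14, p = 1.000000, fail to reject H0.


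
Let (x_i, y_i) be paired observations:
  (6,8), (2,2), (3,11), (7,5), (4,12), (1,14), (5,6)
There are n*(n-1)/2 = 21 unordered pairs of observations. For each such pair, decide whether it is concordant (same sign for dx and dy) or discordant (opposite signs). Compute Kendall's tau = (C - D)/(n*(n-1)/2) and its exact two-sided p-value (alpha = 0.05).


Step 1: Enumerate the 21 unordered pairs (i,j) with i<j and classify each by sign(x_j-x_i) * sign(y_j-y_i).
  (1,2):dx=-4,dy=-6->C; (1,3):dx=-3,dy=+3->D; (1,4):dx=+1,dy=-3->D; (1,5):dx=-2,dy=+4->D
  (1,6):dx=-5,dy=+6->D; (1,7):dx=-1,dy=-2->C; (2,3):dx=+1,dy=+9->C; (2,4):dx=+5,dy=+3->C
  (2,5):dx=+2,dy=+10->C; (2,6):dx=-1,dy=+12->D; (2,7):dx=+3,dy=+4->C; (3,4):dx=+4,dy=-6->D
  (3,5):dx=+1,dy=+1->C; (3,6):dx=-2,dy=+3->D; (3,7):dx=+2,dy=-5->D; (4,5):dx=-3,dy=+7->D
  (4,6):dx=-6,dy=+9->D; (4,7):dx=-2,dy=+1->D; (5,6):dx=-3,dy=+2->D; (5,7):dx=+1,dy=-6->D
  (6,7):dx=+4,dy=-8->D
Step 2: C = 7, D = 14, total pairs = 21.
Step 3: tau = (C - D)/(n(n-1)/2) = (7 - 14)/21 = -0.333333.
Step 4: Exact two-sided p-value (enumerate n! = 5040 permutations of y under H0): p = 0.381349.
Step 5: alpha = 0.05. fail to reject H0.

tau_b = -0.3333 (C=7, D=14), p = 0.381349, fail to reject H0.


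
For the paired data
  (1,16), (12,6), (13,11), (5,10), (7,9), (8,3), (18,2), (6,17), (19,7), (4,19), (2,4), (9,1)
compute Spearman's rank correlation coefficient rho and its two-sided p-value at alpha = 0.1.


Step 1: Rank x and y separately (midranks; no ties here).
rank(x): 1->1, 12->9, 13->10, 5->4, 7->6, 8->7, 18->11, 6->5, 19->12, 4->3, 2->2, 9->8
rank(y): 16->10, 6->5, 11->9, 10->8, 9->7, 3->3, 2->2, 17->11, 7->6, 19->12, 4->4, 1->1
Step 2: d_i = R_x(i) - R_y(i); compute d_i^2.
  (1-10)^2=81, (9-5)^2=16, (10-9)^2=1, (4-8)^2=16, (6-7)^2=1, (7-3)^2=16, (11-2)^2=81, (5-11)^2=36, (12-6)^2=36, (3-12)^2=81, (2-4)^2=4, (8-1)^2=49
sum(d^2) = 418.
Step 3: rho = 1 - 6*418 / (12*(12^2 - 1)) = 1 - 2508/1716 = -0.461538.
Step 4: Under H0, t = rho * sqrt((n-2)/(1-rho^2)) = -1.6452 ~ t(10).
Step 5: Two-sided p-value from the t-distribution with 10 df = 0.130948.
Step 6: alpha = 0.1. fail to reject H0.

rho = -0.4615, p = 0.130948, fail to reject H0 at alpha = 0.1.
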